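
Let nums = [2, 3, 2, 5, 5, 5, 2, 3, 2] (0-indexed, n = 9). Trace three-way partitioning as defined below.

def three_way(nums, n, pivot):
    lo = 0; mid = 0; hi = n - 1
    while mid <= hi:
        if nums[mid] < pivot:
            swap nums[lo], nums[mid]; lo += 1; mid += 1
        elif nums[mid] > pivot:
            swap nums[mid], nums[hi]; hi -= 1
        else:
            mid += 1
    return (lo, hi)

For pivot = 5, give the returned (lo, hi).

lo=0 mid=0 hi=8
2<5: swap(0,0), lo=1 mid=1 ⇒ [2, 3, 2, 5, 5, 5, 2, 3, 2]
3<5: swap(1,1), lo=2 mid=2 ⇒ [2, 3, 2, 5, 5, 5, 2, 3, 2]
2<5: swap(2,2), lo=3 mid=3 ⇒ [2, 3, 2, 5, 5, 5, 2, 3, 2]
5=5: mid=4
5=5: mid=5
5=5: mid=6
2<5: swap(3,6), lo=4 mid=7 ⇒ [2, 3, 2, 2, 5, 5, 5, 3, 2]
3<5: swap(4,7), lo=5 mid=8 ⇒ [2, 3, 2, 2, 3, 5, 5, 5, 2]
2<5: swap(5,8), lo=6 mid=9 ⇒ [2, 3, 2, 2, 3, 2, 5, 5, 5]
done. lo=6 hi=8; nums=[2, 3, 2, 2, 3, 2, 5, 5, 5]

(6, 8)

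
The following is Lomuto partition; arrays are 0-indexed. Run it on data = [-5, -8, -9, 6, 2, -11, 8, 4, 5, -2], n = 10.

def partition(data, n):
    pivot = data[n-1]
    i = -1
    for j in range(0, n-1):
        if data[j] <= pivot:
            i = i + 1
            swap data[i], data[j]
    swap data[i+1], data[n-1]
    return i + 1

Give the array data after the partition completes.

pivot = data[9] = -2; i = -1
j=0: data[0]=-5 ≤ -2 → i=0, swap data[0],data[0] (no change) → [-5, -8, -9, 6, 2, -11, 8, 4, 5, -2]
j=1: data[1]=-8 ≤ -2 → i=1, swap data[1],data[1] (no change) → [-5, -8, -9, 6, 2, -11, 8, 4, 5, -2]
j=2: data[2]=-9 ≤ -2 → i=2, swap data[2],data[2] (no change) → [-5, -8, -9, 6, 2, -11, 8, 4, 5, -2]
j=3: data[3]=6 > -2 → no swap
j=4: data[4]=2 > -2 → no swap
j=5: data[5]=-11 ≤ -2 → i=3, swap data[3],data[5] → [-5, -8, -9, -11, 2, 6, 8, 4, 5, -2]
j=6: data[6]=8 > -2 → no swap
j=7: data[7]=4 > -2 → no swap
j=8: data[8]=5 > -2 → no swap
final swap data[4],data[9] → [-5, -8, -9, -11, -2, 6, 8, 4, 5, 2]; return 4

[-5, -8, -9, -11, -2, 6, 8, 4, 5, 2]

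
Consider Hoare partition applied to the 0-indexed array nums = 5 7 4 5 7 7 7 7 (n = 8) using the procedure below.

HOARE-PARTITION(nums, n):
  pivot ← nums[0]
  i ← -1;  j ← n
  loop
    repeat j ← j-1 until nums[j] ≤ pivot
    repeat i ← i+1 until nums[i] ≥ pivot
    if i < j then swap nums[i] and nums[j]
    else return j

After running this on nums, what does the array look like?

pivot = nums[0] = 5; i = -1, j = 8
j→3 (nums[3]=5≤5), i→0 (nums[0]=5≥5); i<j, swap → 5 7 4 5 7 7 7 7
j→2 (nums[2]=4≤5), i→1 (nums[1]=7≥5); i<j, swap → 5 4 7 5 7 7 7 7
j→1, i→2; i≥j, return j=1. nums = 5 4 7 5 7 7 7 7

5 4 7 5 7 7 7 7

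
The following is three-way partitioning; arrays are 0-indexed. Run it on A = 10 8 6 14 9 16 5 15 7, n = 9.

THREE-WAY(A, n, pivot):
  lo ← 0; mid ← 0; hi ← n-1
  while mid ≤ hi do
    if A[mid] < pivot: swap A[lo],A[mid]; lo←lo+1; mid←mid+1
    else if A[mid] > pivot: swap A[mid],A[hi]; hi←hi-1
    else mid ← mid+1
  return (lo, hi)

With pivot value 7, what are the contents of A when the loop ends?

5 6 7 9 16 14 15 8 10

pivot = 7; lo=0, mid=0, hi=8
A[mid]=10>7: swap A[0],A[8]; hi=7 → 7 8 6 14 9 16 5 15 10
A[mid]=7=7: mid=1
A[mid]=8>7: swap A[1],A[7]; hi=6 → 7 15 6 14 9 16 5 8 10
A[mid]=15>7: swap A[1],A[6]; hi=5 → 7 5 6 14 9 16 15 8 10
A[mid]=5<7: swap A[0],A[1]; lo=1,mid=2 → 5 7 6 14 9 16 15 8 10
A[mid]=6<7: swap A[1],A[2]; lo=2,mid=3 → 5 6 7 14 9 16 15 8 10
A[mid]=14>7: swap A[3],A[5]; hi=4 → 5 6 7 16 9 14 15 8 10
A[mid]=16>7: swap A[3],A[4]; hi=3 → 5 6 7 9 16 14 15 8 10
A[mid]=9>7: swap A[3],A[3]; hi=2 → 5 6 7 9 16 14 15 8 10
end: lo=2, hi=2; A = 5 6 7 9 16 14 15 8 10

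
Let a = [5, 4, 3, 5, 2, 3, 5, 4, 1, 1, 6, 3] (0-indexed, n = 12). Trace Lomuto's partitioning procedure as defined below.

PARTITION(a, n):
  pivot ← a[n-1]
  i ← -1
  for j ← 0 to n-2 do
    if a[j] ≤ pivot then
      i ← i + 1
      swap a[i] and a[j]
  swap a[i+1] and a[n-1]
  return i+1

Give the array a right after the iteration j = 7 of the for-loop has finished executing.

pivot=3, i=-1
j=0: 5>3, skip
j=1: 4>3, skip
j=2: 3≤3, i=0, swap(0,2) ⇒ [3, 4, 5, 5, 2, 3, 5, 4, 1, 1, 6, 3]
j=3: 5>3, skip
j=4: 2≤3, i=1, swap(1,4) ⇒ [3, 2, 5, 5, 4, 3, 5, 4, 1, 1, 6, 3]
j=5: 3≤3, i=2, swap(2,5) ⇒ [3, 2, 3, 5, 4, 5, 5, 4, 1, 1, 6, 3]
j=6: 5>3, skip
j=7: 4>3, skip
(after j=7) a = [3, 2, 3, 5, 4, 5, 5, 4, 1, 1, 6, 3]

[3, 2, 3, 5, 4, 5, 5, 4, 1, 1, 6, 3]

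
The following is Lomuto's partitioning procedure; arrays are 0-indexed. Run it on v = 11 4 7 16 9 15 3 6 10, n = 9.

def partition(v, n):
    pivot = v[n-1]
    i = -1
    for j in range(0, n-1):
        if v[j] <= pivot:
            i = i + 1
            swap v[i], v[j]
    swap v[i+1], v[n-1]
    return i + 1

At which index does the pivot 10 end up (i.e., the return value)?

pivot = v[8] = 10; i = -1
j=0: v[0]=11 > 10 → no swap
j=1: v[1]=4 ≤ 10 → i=0, swap v[0],v[1] → 4 11 7 16 9 15 3 6 10
j=2: v[2]=7 ≤ 10 → i=1, swap v[1],v[2] → 4 7 11 16 9 15 3 6 10
j=3: v[3]=16 > 10 → no swap
j=4: v[4]=9 ≤ 10 → i=2, swap v[2],v[4] → 4 7 9 16 11 15 3 6 10
j=5: v[5]=15 > 10 → no swap
j=6: v[6]=3 ≤ 10 → i=3, swap v[3],v[6] → 4 7 9 3 11 15 16 6 10
j=7: v[7]=6 ≤ 10 → i=4, swap v[4],v[7] → 4 7 9 3 6 15 16 11 10
final swap v[5],v[8] → 4 7 9 3 6 10 16 11 15; return 5

5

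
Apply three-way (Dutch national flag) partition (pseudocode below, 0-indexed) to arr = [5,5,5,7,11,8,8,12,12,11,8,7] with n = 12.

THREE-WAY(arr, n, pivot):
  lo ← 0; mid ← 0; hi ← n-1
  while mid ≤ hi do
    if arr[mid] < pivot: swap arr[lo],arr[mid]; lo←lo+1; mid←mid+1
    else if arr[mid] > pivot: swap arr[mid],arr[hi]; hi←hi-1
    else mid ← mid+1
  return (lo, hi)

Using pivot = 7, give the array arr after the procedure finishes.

lo=0 mid=0 hi=11
5<7: swap(0,0), lo=1 mid=1 ⇒ [5,5,5,7,11,8,8,12,12,11,8,7]
5<7: swap(1,1), lo=2 mid=2 ⇒ [5,5,5,7,11,8,8,12,12,11,8,7]
5<7: swap(2,2), lo=3 mid=3 ⇒ [5,5,5,7,11,8,8,12,12,11,8,7]
7=7: mid=4
11>7: swap(4,11), hi=10 ⇒ [5,5,5,7,7,8,8,12,12,11,8,11]
7=7: mid=5
8>7: swap(5,10), hi=9 ⇒ [5,5,5,7,7,8,8,12,12,11,8,11]
8>7: swap(5,9), hi=8 ⇒ [5,5,5,7,7,11,8,12,12,8,8,11]
11>7: swap(5,8), hi=7 ⇒ [5,5,5,7,7,12,8,12,11,8,8,11]
12>7: swap(5,7), hi=6 ⇒ [5,5,5,7,7,12,8,12,11,8,8,11]
12>7: swap(5,6), hi=5 ⇒ [5,5,5,7,7,8,12,12,11,8,8,11]
8>7: swap(5,5), hi=4 ⇒ [5,5,5,7,7,8,12,12,11,8,8,11]
done. lo=3 hi=4; arr=[5,5,5,7,7,8,12,12,11,8,8,11]

[5,5,5,7,7,8,12,12,11,8,8,11]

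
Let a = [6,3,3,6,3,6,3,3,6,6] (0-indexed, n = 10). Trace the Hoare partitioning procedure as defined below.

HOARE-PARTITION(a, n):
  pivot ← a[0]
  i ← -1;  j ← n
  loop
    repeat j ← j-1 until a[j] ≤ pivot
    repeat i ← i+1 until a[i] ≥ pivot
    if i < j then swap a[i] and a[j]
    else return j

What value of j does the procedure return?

pivot = a[0] = 6; i = -1, j = 10
j→9 (a[9]=6≤6), i→0 (a[0]=6≥6); i<j, swap → [6,3,3,6,3,6,3,3,6,6]
j→8 (a[8]=6≤6), i→3 (a[3]=6≥6); i<j, swap → [6,3,3,6,3,6,3,3,6,6]
j→7 (a[7]=3≤6), i→5 (a[5]=6≥6); i<j, swap → [6,3,3,6,3,3,3,6,6,6]
j→6, i→7; i≥j, return j=6. a = [6,3,3,6,3,3,3,6,6,6]

6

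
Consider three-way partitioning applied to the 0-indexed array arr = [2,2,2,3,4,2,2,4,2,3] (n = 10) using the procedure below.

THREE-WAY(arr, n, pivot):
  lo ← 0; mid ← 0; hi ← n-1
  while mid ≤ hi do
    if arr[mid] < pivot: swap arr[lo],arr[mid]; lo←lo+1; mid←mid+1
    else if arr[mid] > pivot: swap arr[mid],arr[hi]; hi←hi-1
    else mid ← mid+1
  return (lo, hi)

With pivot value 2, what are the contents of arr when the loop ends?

[2,2,2,2,2,2,4,4,3,3]

pivot = 2; lo=0, mid=0, hi=9
arr[mid]=2=2: mid=1
arr[mid]=2=2: mid=2
arr[mid]=2=2: mid=3
arr[mid]=3>2: swap arr[3],arr[9]; hi=8 → [2,2,2,3,4,2,2,4,2,3]
arr[mid]=3>2: swap arr[3],arr[8]; hi=7 → [2,2,2,2,4,2,2,4,3,3]
arr[mid]=2=2: mid=4
arr[mid]=4>2: swap arr[4],arr[7]; hi=6 → [2,2,2,2,4,2,2,4,3,3]
arr[mid]=4>2: swap arr[4],arr[6]; hi=5 → [2,2,2,2,2,2,4,4,3,3]
arr[mid]=2=2: mid=5
arr[mid]=2=2: mid=6
end: lo=0, hi=5; arr = [2,2,2,2,2,2,4,4,3,3]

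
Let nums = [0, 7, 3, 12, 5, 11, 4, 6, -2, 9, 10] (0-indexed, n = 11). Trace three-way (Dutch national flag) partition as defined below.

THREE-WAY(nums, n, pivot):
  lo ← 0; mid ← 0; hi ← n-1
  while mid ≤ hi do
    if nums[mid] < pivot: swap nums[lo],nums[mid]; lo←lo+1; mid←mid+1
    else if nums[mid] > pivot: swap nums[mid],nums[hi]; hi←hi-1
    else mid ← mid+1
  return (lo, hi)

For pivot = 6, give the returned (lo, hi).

(5, 5)

lo=0 mid=0 hi=10
0<6: swap(0,0), lo=1 mid=1 ⇒ [0, 7, 3, 12, 5, 11, 4, 6, -2, 9, 10]
7>6: swap(1,10), hi=9 ⇒ [0, 10, 3, 12, 5, 11, 4, 6, -2, 9, 7]
10>6: swap(1,9), hi=8 ⇒ [0, 9, 3, 12, 5, 11, 4, 6, -2, 10, 7]
9>6: swap(1,8), hi=7 ⇒ [0, -2, 3, 12, 5, 11, 4, 6, 9, 10, 7]
-2<6: swap(1,1), lo=2 mid=2 ⇒ [0, -2, 3, 12, 5, 11, 4, 6, 9, 10, 7]
3<6: swap(2,2), lo=3 mid=3 ⇒ [0, -2, 3, 12, 5, 11, 4, 6, 9, 10, 7]
12>6: swap(3,7), hi=6 ⇒ [0, -2, 3, 6, 5, 11, 4, 12, 9, 10, 7]
6=6: mid=4
5<6: swap(3,4), lo=4 mid=5 ⇒ [0, -2, 3, 5, 6, 11, 4, 12, 9, 10, 7]
11>6: swap(5,6), hi=5 ⇒ [0, -2, 3, 5, 6, 4, 11, 12, 9, 10, 7]
4<6: swap(4,5), lo=5 mid=6 ⇒ [0, -2, 3, 5, 4, 6, 11, 12, 9, 10, 7]
done. lo=5 hi=5; nums=[0, -2, 3, 5, 4, 6, 11, 12, 9, 10, 7]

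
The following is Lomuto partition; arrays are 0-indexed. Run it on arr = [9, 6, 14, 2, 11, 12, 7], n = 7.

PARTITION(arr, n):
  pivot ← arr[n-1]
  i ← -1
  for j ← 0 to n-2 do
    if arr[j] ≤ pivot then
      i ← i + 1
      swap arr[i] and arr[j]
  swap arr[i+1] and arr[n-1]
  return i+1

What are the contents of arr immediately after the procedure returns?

[6, 2, 7, 9, 11, 12, 14]

pivot = arr[6] = 7; i = -1
j=0: arr[0]=9 > 7 → no swap
j=1: arr[1]=6 ≤ 7 → i=0, swap arr[0],arr[1] → [6, 9, 14, 2, 11, 12, 7]
j=2: arr[2]=14 > 7 → no swap
j=3: arr[3]=2 ≤ 7 → i=1, swap arr[1],arr[3] → [6, 2, 14, 9, 11, 12, 7]
j=4: arr[4]=11 > 7 → no swap
j=5: arr[5]=12 > 7 → no swap
final swap arr[2],arr[6] → [6, 2, 7, 9, 11, 12, 14]; return 2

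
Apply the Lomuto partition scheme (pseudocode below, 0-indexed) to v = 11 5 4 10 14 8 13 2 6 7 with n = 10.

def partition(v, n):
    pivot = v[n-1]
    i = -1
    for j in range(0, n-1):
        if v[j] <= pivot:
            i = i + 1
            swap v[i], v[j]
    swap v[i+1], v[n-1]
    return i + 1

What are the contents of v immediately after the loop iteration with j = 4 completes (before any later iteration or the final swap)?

5 4 11 10 14 8 13 2 6 7

pivot=7, i=-1
j=0: 11>7, skip
j=1: 5≤7, i=0, swap(0,1) ⇒ 5 11 4 10 14 8 13 2 6 7
j=2: 4≤7, i=1, swap(1,2) ⇒ 5 4 11 10 14 8 13 2 6 7
j=3: 10>7, skip
j=4: 14>7, skip
(after j=4) v = 5 4 11 10 14 8 13 2 6 7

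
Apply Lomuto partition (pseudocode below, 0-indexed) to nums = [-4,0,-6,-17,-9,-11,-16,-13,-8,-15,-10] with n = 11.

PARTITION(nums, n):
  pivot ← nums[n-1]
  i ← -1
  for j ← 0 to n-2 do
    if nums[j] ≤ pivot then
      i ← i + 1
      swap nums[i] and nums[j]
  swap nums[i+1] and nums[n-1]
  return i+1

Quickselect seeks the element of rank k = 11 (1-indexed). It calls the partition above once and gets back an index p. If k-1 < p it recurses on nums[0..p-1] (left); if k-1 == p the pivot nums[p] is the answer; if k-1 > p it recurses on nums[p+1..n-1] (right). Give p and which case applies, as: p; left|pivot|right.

5; right

pivot = nums[10] = -10; i = -1
j=0: nums[0]=-4 > -10 → no swap
j=1: nums[1]=0 > -10 → no swap
j=2: nums[2]=-6 > -10 → no swap
j=3: nums[3]=-17 ≤ -10 → i=0, swap nums[0],nums[3] → [-17,0,-6,-4,-9,-11,-16,-13,-8,-15,-10]
j=4: nums[4]=-9 > -10 → no swap
j=5: nums[5]=-11 ≤ -10 → i=1, swap nums[1],nums[5] → [-17,-11,-6,-4,-9,0,-16,-13,-8,-15,-10]
j=6: nums[6]=-16 ≤ -10 → i=2, swap nums[2],nums[6] → [-17,-11,-16,-4,-9,0,-6,-13,-8,-15,-10]
j=7: nums[7]=-13 ≤ -10 → i=3, swap nums[3],nums[7] → [-17,-11,-16,-13,-9,0,-6,-4,-8,-15,-10]
j=8: nums[8]=-8 > -10 → no swap
j=9: nums[9]=-15 ≤ -10 → i=4, swap nums[4],nums[9] → [-17,-11,-16,-13,-15,0,-6,-4,-8,-9,-10]
final swap nums[5],nums[10] → [-17,-11,-16,-13,-15,-10,-6,-4,-8,-9,0]; return 5
p = 5; k-1 = 10 > 5 ⇒ right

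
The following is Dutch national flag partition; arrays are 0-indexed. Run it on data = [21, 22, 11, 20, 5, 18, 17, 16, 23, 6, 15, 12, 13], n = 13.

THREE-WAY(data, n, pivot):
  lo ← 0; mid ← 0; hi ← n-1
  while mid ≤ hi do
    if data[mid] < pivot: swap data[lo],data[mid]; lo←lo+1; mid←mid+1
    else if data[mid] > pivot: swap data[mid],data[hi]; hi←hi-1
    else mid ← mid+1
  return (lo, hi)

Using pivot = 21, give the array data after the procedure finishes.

[13, 11, 20, 5, 18, 17, 16, 12, 6, 15, 21, 23, 22]

lo=0 mid=0 hi=12
21=21: mid=1
22>21: swap(1,12), hi=11 ⇒ [21, 13, 11, 20, 5, 18, 17, 16, 23, 6, 15, 12, 22]
13<21: swap(0,1), lo=1 mid=2 ⇒ [13, 21, 11, 20, 5, 18, 17, 16, 23, 6, 15, 12, 22]
11<21: swap(1,2), lo=2 mid=3 ⇒ [13, 11, 21, 20, 5, 18, 17, 16, 23, 6, 15, 12, 22]
20<21: swap(2,3), lo=3 mid=4 ⇒ [13, 11, 20, 21, 5, 18, 17, 16, 23, 6, 15, 12, 22]
5<21: swap(3,4), lo=4 mid=5 ⇒ [13, 11, 20, 5, 21, 18, 17, 16, 23, 6, 15, 12, 22]
18<21: swap(4,5), lo=5 mid=6 ⇒ [13, 11, 20, 5, 18, 21, 17, 16, 23, 6, 15, 12, 22]
17<21: swap(5,6), lo=6 mid=7 ⇒ [13, 11, 20, 5, 18, 17, 21, 16, 23, 6, 15, 12, 22]
16<21: swap(6,7), lo=7 mid=8 ⇒ [13, 11, 20, 5, 18, 17, 16, 21, 23, 6, 15, 12, 22]
23>21: swap(8,11), hi=10 ⇒ [13, 11, 20, 5, 18, 17, 16, 21, 12, 6, 15, 23, 22]
12<21: swap(7,8), lo=8 mid=9 ⇒ [13, 11, 20, 5, 18, 17, 16, 12, 21, 6, 15, 23, 22]
6<21: swap(8,9), lo=9 mid=10 ⇒ [13, 11, 20, 5, 18, 17, 16, 12, 6, 21, 15, 23, 22]
15<21: swap(9,10), lo=10 mid=11 ⇒ [13, 11, 20, 5, 18, 17, 16, 12, 6, 15, 21, 23, 22]
done. lo=10 hi=10; data=[13, 11, 20, 5, 18, 17, 16, 12, 6, 15, 21, 23, 22]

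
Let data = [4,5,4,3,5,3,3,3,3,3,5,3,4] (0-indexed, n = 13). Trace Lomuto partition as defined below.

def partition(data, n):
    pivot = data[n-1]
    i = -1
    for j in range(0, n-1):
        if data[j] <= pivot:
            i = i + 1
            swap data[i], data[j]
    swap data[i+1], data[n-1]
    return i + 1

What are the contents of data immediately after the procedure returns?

[4,4,3,3,3,3,3,3,3,4,5,5,5]

pivot=4, i=-1
j=0: 4≤4, i=0, swap(0,0) ⇒ [4,5,4,3,5,3,3,3,3,3,5,3,4]
j=1: 5>4, skip
j=2: 4≤4, i=1, swap(1,2) ⇒ [4,4,5,3,5,3,3,3,3,3,5,3,4]
j=3: 3≤4, i=2, swap(2,3) ⇒ [4,4,3,5,5,3,3,3,3,3,5,3,4]
j=4: 5>4, skip
j=5: 3≤4, i=3, swap(3,5) ⇒ [4,4,3,3,5,5,3,3,3,3,5,3,4]
j=6: 3≤4, i=4, swap(4,6) ⇒ [4,4,3,3,3,5,5,3,3,3,5,3,4]
j=7: 3≤4, i=5, swap(5,7) ⇒ [4,4,3,3,3,3,5,5,3,3,5,3,4]
j=8: 3≤4, i=6, swap(6,8) ⇒ [4,4,3,3,3,3,3,5,5,3,5,3,4]
j=9: 3≤4, i=7, swap(7,9) ⇒ [4,4,3,3,3,3,3,3,5,5,5,3,4]
j=10: 5>4, skip
j=11: 3≤4, i=8, swap(8,11) ⇒ [4,4,3,3,3,3,3,3,3,5,5,5,4]
swap(9,12) ⇒ [4,4,3,3,3,3,3,3,3,4,5,5,5]; return 9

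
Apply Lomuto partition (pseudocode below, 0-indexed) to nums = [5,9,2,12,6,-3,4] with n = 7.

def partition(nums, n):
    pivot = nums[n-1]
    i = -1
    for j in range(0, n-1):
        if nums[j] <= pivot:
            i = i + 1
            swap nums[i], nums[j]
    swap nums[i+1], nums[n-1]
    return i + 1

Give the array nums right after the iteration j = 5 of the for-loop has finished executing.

[2,-3,5,12,6,9,4]

pivot=4, i=-1
j=0: 5>4, skip
j=1: 9>4, skip
j=2: 2≤4, i=0, swap(0,2) ⇒ [2,9,5,12,6,-3,4]
j=3: 12>4, skip
j=4: 6>4, skip
j=5: -3≤4, i=1, swap(1,5) ⇒ [2,-3,5,12,6,9,4]
(after j=5) nums = [2,-3,5,12,6,9,4]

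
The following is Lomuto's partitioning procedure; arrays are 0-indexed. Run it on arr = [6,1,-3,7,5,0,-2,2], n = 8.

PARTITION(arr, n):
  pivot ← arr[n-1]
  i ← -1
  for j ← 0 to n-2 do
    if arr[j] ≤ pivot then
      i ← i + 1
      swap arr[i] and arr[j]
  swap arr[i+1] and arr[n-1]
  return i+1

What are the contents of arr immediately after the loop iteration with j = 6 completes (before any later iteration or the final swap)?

[1,-3,0,-2,5,6,7,2]

pivot=2, i=-1
j=0: 6>2, skip
j=1: 1≤2, i=0, swap(0,1) ⇒ [1,6,-3,7,5,0,-2,2]
j=2: -3≤2, i=1, swap(1,2) ⇒ [1,-3,6,7,5,0,-2,2]
j=3: 7>2, skip
j=4: 5>2, skip
j=5: 0≤2, i=2, swap(2,5) ⇒ [1,-3,0,7,5,6,-2,2]
j=6: -2≤2, i=3, swap(3,6) ⇒ [1,-3,0,-2,5,6,7,2]
(after j=6) arr = [1,-3,0,-2,5,6,7,2]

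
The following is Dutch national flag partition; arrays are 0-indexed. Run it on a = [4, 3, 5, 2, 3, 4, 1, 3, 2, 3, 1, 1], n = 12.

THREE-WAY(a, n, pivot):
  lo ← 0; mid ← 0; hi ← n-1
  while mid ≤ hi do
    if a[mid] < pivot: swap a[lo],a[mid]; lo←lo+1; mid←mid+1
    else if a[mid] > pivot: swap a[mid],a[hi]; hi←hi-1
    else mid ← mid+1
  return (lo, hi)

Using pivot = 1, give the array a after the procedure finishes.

[1, 1, 1, 3, 4, 2, 3, 2, 3, 5, 3, 4]

pivot = 1; lo=0, mid=0, hi=11
a[mid]=4>1: swap a[0],a[11]; hi=10 → [1, 3, 5, 2, 3, 4, 1, 3, 2, 3, 1, 4]
a[mid]=1=1: mid=1
a[mid]=3>1: swap a[1],a[10]; hi=9 → [1, 1, 5, 2, 3, 4, 1, 3, 2, 3, 3, 4]
a[mid]=1=1: mid=2
a[mid]=5>1: swap a[2],a[9]; hi=8 → [1, 1, 3, 2, 3, 4, 1, 3, 2, 5, 3, 4]
a[mid]=3>1: swap a[2],a[8]; hi=7 → [1, 1, 2, 2, 3, 4, 1, 3, 3, 5, 3, 4]
a[mid]=2>1: swap a[2],a[7]; hi=6 → [1, 1, 3, 2, 3, 4, 1, 2, 3, 5, 3, 4]
a[mid]=3>1: swap a[2],a[6]; hi=5 → [1, 1, 1, 2, 3, 4, 3, 2, 3, 5, 3, 4]
a[mid]=1=1: mid=3
a[mid]=2>1: swap a[3],a[5]; hi=4 → [1, 1, 1, 4, 3, 2, 3, 2, 3, 5, 3, 4]
a[mid]=4>1: swap a[3],a[4]; hi=3 → [1, 1, 1, 3, 4, 2, 3, 2, 3, 5, 3, 4]
a[mid]=3>1: swap a[3],a[3]; hi=2 → [1, 1, 1, 3, 4, 2, 3, 2, 3, 5, 3, 4]
end: lo=0, hi=2; a = [1, 1, 1, 3, 4, 2, 3, 2, 3, 5, 3, 4]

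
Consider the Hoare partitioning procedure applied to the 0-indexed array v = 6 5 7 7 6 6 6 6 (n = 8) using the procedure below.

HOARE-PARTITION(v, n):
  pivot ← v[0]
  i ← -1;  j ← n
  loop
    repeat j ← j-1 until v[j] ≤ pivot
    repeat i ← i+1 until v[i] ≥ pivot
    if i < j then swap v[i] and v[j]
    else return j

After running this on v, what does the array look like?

6 5 6 6 6 7 7 6

pivot = v[0] = 6; i = -1, j = 8
j→7 (v[7]=6≤6), i→0 (v[0]=6≥6); i<j, swap → 6 5 7 7 6 6 6 6
j→6 (v[6]=6≤6), i→2 (v[2]=7≥6); i<j, swap → 6 5 6 7 6 6 7 6
j→5 (v[5]=6≤6), i→3 (v[3]=7≥6); i<j, swap → 6 5 6 6 6 7 7 6
j→4, i→4; i≥j, return j=4. v = 6 5 6 6 6 7 7 6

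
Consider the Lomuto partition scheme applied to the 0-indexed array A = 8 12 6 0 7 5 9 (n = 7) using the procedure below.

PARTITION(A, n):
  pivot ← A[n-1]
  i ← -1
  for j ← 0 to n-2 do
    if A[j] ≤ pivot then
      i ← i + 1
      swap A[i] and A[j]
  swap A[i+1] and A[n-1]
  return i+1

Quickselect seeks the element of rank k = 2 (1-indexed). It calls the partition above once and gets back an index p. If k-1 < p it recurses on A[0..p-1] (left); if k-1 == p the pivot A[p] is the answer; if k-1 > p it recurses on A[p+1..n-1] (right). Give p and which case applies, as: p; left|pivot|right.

5; left

pivot=9, i=-1
j=0: 8≤9, i=0, swap(0,0) ⇒ 8 12 6 0 7 5 9
j=1: 12>9, skip
j=2: 6≤9, i=1, swap(1,2) ⇒ 8 6 12 0 7 5 9
j=3: 0≤9, i=2, swap(2,3) ⇒ 8 6 0 12 7 5 9
j=4: 7≤9, i=3, swap(3,4) ⇒ 8 6 0 7 12 5 9
j=5: 5≤9, i=4, swap(4,5) ⇒ 8 6 0 7 5 12 9
swap(5,6) ⇒ 8 6 0 7 5 9 12; return 5
p = 5; k-1 = 1 < 5 ⇒ left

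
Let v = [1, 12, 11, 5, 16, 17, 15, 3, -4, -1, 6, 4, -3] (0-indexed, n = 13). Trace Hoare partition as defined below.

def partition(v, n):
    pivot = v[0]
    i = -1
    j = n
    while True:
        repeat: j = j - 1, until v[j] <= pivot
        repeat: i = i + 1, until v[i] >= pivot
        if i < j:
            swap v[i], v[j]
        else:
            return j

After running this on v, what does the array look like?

[-3, -1, -4, 5, 16, 17, 15, 3, 11, 12, 6, 4, 1]

pivot = v[0] = 1; i = -1, j = 13
j→12 (v[12]=-3≤1), i→0 (v[0]=1≥1); i<j, swap → [-3, 12, 11, 5, 16, 17, 15, 3, -4, -1, 6, 4, 1]
j→9 (v[9]=-1≤1), i→1 (v[1]=12≥1); i<j, swap → [-3, -1, 11, 5, 16, 17, 15, 3, -4, 12, 6, 4, 1]
j→8 (v[8]=-4≤1), i→2 (v[2]=11≥1); i<j, swap → [-3, -1, -4, 5, 16, 17, 15, 3, 11, 12, 6, 4, 1]
j→2, i→3; i≥j, return j=2. v = [-3, -1, -4, 5, 16, 17, 15, 3, 11, 12, 6, 4, 1]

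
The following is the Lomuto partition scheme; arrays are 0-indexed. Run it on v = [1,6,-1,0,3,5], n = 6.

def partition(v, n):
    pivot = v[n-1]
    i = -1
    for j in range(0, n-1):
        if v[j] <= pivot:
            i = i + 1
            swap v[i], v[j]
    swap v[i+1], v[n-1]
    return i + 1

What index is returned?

4

pivot=5, i=-1
j=0: 1≤5, i=0, swap(0,0) ⇒ [1,6,-1,0,3,5]
j=1: 6>5, skip
j=2: -1≤5, i=1, swap(1,2) ⇒ [1,-1,6,0,3,5]
j=3: 0≤5, i=2, swap(2,3) ⇒ [1,-1,0,6,3,5]
j=4: 3≤5, i=3, swap(3,4) ⇒ [1,-1,0,3,6,5]
swap(4,5) ⇒ [1,-1,0,3,5,6]; return 4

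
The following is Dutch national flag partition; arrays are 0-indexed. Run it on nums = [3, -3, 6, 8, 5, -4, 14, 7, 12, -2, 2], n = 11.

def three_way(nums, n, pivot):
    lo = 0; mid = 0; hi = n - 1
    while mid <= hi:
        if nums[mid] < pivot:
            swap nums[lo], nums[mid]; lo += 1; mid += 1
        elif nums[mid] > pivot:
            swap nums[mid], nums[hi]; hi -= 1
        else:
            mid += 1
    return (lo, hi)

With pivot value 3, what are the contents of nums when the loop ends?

[-3, 2, -2, -4, 3, 14, 7, 12, 5, 8, 6]

pivot = 3; lo=0, mid=0, hi=10
nums[mid]=3=3: mid=1
nums[mid]=-3<3: swap nums[0],nums[1]; lo=1,mid=2 → [-3, 3, 6, 8, 5, -4, 14, 7, 12, -2, 2]
nums[mid]=6>3: swap nums[2],nums[10]; hi=9 → [-3, 3, 2, 8, 5, -4, 14, 7, 12, -2, 6]
nums[mid]=2<3: swap nums[1],nums[2]; lo=2,mid=3 → [-3, 2, 3, 8, 5, -4, 14, 7, 12, -2, 6]
nums[mid]=8>3: swap nums[3],nums[9]; hi=8 → [-3, 2, 3, -2, 5, -4, 14, 7, 12, 8, 6]
nums[mid]=-2<3: swap nums[2],nums[3]; lo=3,mid=4 → [-3, 2, -2, 3, 5, -4, 14, 7, 12, 8, 6]
nums[mid]=5>3: swap nums[4],nums[8]; hi=7 → [-3, 2, -2, 3, 12, -4, 14, 7, 5, 8, 6]
nums[mid]=12>3: swap nums[4],nums[7]; hi=6 → [-3, 2, -2, 3, 7, -4, 14, 12, 5, 8, 6]
nums[mid]=7>3: swap nums[4],nums[6]; hi=5 → [-3, 2, -2, 3, 14, -4, 7, 12, 5, 8, 6]
nums[mid]=14>3: swap nums[4],nums[5]; hi=4 → [-3, 2, -2, 3, -4, 14, 7, 12, 5, 8, 6]
nums[mid]=-4<3: swap nums[3],nums[4]; lo=4,mid=5 → [-3, 2, -2, -4, 3, 14, 7, 12, 5, 8, 6]
end: lo=4, hi=4; nums = [-3, 2, -2, -4, 3, 14, 7, 12, 5, 8, 6]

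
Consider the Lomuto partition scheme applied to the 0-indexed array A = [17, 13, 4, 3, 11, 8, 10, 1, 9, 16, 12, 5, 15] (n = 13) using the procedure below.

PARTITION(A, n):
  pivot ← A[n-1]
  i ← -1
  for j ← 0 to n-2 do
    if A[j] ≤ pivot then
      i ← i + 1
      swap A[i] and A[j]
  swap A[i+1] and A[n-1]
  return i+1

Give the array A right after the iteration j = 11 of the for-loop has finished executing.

pivot = A[12] = 15; i = -1
j=0: A[0]=17 > 15 → no swap
j=1: A[1]=13 ≤ 15 → i=0, swap A[0],A[1] → [13, 17, 4, 3, 11, 8, 10, 1, 9, 16, 12, 5, 15]
j=2: A[2]=4 ≤ 15 → i=1, swap A[1],A[2] → [13, 4, 17, 3, 11, 8, 10, 1, 9, 16, 12, 5, 15]
j=3: A[3]=3 ≤ 15 → i=2, swap A[2],A[3] → [13, 4, 3, 17, 11, 8, 10, 1, 9, 16, 12, 5, 15]
j=4: A[4]=11 ≤ 15 → i=3, swap A[3],A[4] → [13, 4, 3, 11, 17, 8, 10, 1, 9, 16, 12, 5, 15]
j=5: A[5]=8 ≤ 15 → i=4, swap A[4],A[5] → [13, 4, 3, 11, 8, 17, 10, 1, 9, 16, 12, 5, 15]
j=6: A[6]=10 ≤ 15 → i=5, swap A[5],A[6] → [13, 4, 3, 11, 8, 10, 17, 1, 9, 16, 12, 5, 15]
j=7: A[7]=1 ≤ 15 → i=6, swap A[6],A[7] → [13, 4, 3, 11, 8, 10, 1, 17, 9, 16, 12, 5, 15]
j=8: A[8]=9 ≤ 15 → i=7, swap A[7],A[8] → [13, 4, 3, 11, 8, 10, 1, 9, 17, 16, 12, 5, 15]
j=9: A[9]=16 > 15 → no swap
j=10: A[10]=12 ≤ 15 → i=8, swap A[8],A[10] → [13, 4, 3, 11, 8, 10, 1, 9, 12, 16, 17, 5, 15]
j=11: A[11]=5 ≤ 15 → i=9, swap A[9],A[11] → [13, 4, 3, 11, 8, 10, 1, 9, 12, 5, 17, 16, 15]
(after j=11) A = [13, 4, 3, 11, 8, 10, 1, 9, 12, 5, 17, 16, 15]

[13, 4, 3, 11, 8, 10, 1, 9, 12, 5, 17, 16, 15]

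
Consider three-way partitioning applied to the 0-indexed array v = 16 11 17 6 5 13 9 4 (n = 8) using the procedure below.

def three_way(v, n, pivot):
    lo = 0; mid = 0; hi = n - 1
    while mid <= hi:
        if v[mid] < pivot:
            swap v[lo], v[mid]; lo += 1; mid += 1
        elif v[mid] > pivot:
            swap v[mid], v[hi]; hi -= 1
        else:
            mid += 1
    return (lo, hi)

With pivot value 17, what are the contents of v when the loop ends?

lo=0 mid=0 hi=7
16<17: swap(0,0), lo=1 mid=1 ⇒ 16 11 17 6 5 13 9 4
11<17: swap(1,1), lo=2 mid=2 ⇒ 16 11 17 6 5 13 9 4
17=17: mid=3
6<17: swap(2,3), lo=3 mid=4 ⇒ 16 11 6 17 5 13 9 4
5<17: swap(3,4), lo=4 mid=5 ⇒ 16 11 6 5 17 13 9 4
13<17: swap(4,5), lo=5 mid=6 ⇒ 16 11 6 5 13 17 9 4
9<17: swap(5,6), lo=6 mid=7 ⇒ 16 11 6 5 13 9 17 4
4<17: swap(6,7), lo=7 mid=8 ⇒ 16 11 6 5 13 9 4 17
done. lo=7 hi=7; v=16 11 6 5 13 9 4 17

16 11 6 5 13 9 4 17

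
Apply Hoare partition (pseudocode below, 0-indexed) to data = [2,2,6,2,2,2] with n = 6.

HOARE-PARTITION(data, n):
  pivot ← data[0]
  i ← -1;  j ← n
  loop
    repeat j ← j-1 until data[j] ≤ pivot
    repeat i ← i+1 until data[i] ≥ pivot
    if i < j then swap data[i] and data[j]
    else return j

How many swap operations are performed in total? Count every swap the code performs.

3

pivot=2
j stops at 5 (2), i stops at 0 (2); swap ⇒ [2,2,6,2,2,2]
j stops at 4 (2), i stops at 1 (2); swap ⇒ [2,2,6,2,2,2]
j stops at 3 (2), i stops at 2 (6); swap ⇒ [2,2,2,6,2,2]
j stops at 2, i stops at 3; i≥j ⇒ return 2. data=[2,2,2,6,2,2]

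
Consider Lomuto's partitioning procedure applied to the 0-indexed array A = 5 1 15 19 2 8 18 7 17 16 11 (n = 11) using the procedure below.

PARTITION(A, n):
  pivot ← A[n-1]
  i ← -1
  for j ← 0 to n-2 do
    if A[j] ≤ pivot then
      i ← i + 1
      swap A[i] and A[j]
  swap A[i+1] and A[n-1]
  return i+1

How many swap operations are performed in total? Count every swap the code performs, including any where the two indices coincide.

6

pivot = A[10] = 11; i = -1
j=0: A[0]=5 ≤ 11 → i=0, swap A[0],A[0] (no change) → 5 1 15 19 2 8 18 7 17 16 11
j=1: A[1]=1 ≤ 11 → i=1, swap A[1],A[1] (no change) → 5 1 15 19 2 8 18 7 17 16 11
j=2: A[2]=15 > 11 → no swap
j=3: A[3]=19 > 11 → no swap
j=4: A[4]=2 ≤ 11 → i=2, swap A[2],A[4] → 5 1 2 19 15 8 18 7 17 16 11
j=5: A[5]=8 ≤ 11 → i=3, swap A[3],A[5] → 5 1 2 8 15 19 18 7 17 16 11
j=6: A[6]=18 > 11 → no swap
j=7: A[7]=7 ≤ 11 → i=4, swap A[4],A[7] → 5 1 2 8 7 19 18 15 17 16 11
j=8: A[8]=17 > 11 → no swap
j=9: A[9]=16 > 11 → no swap
final swap A[5],A[10] → 5 1 2 8 7 11 18 15 17 16 19; return 5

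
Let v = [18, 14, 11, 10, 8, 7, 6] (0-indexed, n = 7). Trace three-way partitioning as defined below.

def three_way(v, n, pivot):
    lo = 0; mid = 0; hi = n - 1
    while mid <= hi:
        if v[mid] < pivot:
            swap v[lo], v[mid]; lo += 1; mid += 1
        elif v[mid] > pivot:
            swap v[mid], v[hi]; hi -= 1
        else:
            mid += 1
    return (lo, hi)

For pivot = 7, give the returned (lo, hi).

(1, 1)

pivot = 7; lo=0, mid=0, hi=6
v[mid]=18>7: swap v[0],v[6]; hi=5 → [6, 14, 11, 10, 8, 7, 18]
v[mid]=6<7: swap v[0],v[0]; lo=1,mid=1 → [6, 14, 11, 10, 8, 7, 18]
v[mid]=14>7: swap v[1],v[5]; hi=4 → [6, 7, 11, 10, 8, 14, 18]
v[mid]=7=7: mid=2
v[mid]=11>7: swap v[2],v[4]; hi=3 → [6, 7, 8, 10, 11, 14, 18]
v[mid]=8>7: swap v[2],v[3]; hi=2 → [6, 7, 10, 8, 11, 14, 18]
v[mid]=10>7: swap v[2],v[2]; hi=1 → [6, 7, 10, 8, 11, 14, 18]
end: lo=1, hi=1; v = [6, 7, 10, 8, 11, 14, 18]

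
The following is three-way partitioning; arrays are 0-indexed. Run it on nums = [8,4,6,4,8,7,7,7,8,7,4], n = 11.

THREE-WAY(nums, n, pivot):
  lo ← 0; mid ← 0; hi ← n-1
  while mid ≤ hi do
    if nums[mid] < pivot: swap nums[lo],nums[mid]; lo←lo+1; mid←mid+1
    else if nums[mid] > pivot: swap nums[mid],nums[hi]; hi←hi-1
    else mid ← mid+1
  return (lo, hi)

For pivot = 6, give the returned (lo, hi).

lo=0 mid=0 hi=10
8>6: swap(0,10), hi=9 ⇒ [4,4,6,4,8,7,7,7,8,7,8]
4<6: swap(0,0), lo=1 mid=1 ⇒ [4,4,6,4,8,7,7,7,8,7,8]
4<6: swap(1,1), lo=2 mid=2 ⇒ [4,4,6,4,8,7,7,7,8,7,8]
6=6: mid=3
4<6: swap(2,3), lo=3 mid=4 ⇒ [4,4,4,6,8,7,7,7,8,7,8]
8>6: swap(4,9), hi=8 ⇒ [4,4,4,6,7,7,7,7,8,8,8]
7>6: swap(4,8), hi=7 ⇒ [4,4,4,6,8,7,7,7,7,8,8]
8>6: swap(4,7), hi=6 ⇒ [4,4,4,6,7,7,7,8,7,8,8]
7>6: swap(4,6), hi=5 ⇒ [4,4,4,6,7,7,7,8,7,8,8]
7>6: swap(4,5), hi=4 ⇒ [4,4,4,6,7,7,7,8,7,8,8]
7>6: swap(4,4), hi=3 ⇒ [4,4,4,6,7,7,7,8,7,8,8]
done. lo=3 hi=3; nums=[4,4,4,6,7,7,7,8,7,8,8]

(3, 3)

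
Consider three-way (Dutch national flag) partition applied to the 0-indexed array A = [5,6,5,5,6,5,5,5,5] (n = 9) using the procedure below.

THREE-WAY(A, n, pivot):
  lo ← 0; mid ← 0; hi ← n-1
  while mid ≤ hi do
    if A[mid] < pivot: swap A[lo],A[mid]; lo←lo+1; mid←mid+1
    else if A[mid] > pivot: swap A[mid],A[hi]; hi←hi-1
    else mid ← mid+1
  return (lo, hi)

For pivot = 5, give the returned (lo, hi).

(0, 6)

lo=0 mid=0 hi=8
5=5: mid=1
6>5: swap(1,8), hi=7 ⇒ [5,5,5,5,6,5,5,5,6]
5=5: mid=2
5=5: mid=3
5=5: mid=4
6>5: swap(4,7), hi=6 ⇒ [5,5,5,5,5,5,5,6,6]
5=5: mid=5
5=5: mid=6
5=5: mid=7
done. lo=0 hi=6; A=[5,5,5,5,5,5,5,6,6]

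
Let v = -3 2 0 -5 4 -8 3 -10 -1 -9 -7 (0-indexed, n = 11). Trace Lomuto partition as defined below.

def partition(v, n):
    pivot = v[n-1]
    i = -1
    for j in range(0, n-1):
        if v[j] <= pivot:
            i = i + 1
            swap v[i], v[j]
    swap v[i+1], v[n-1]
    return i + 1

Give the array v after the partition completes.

pivot = v[10] = -7; i = -1
j=0: v[0]=-3 > -7 → no swap
j=1: v[1]=2 > -7 → no swap
j=2: v[2]=0 > -7 → no swap
j=3: v[3]=-5 > -7 → no swap
j=4: v[4]=4 > -7 → no swap
j=5: v[5]=-8 ≤ -7 → i=0, swap v[0],v[5] → -8 2 0 -5 4 -3 3 -10 -1 -9 -7
j=6: v[6]=3 > -7 → no swap
j=7: v[7]=-10 ≤ -7 → i=1, swap v[1],v[7] → -8 -10 0 -5 4 -3 3 2 -1 -9 -7
j=8: v[8]=-1 > -7 → no swap
j=9: v[9]=-9 ≤ -7 → i=2, swap v[2],v[9] → -8 -10 -9 -5 4 -3 3 2 -1 0 -7
final swap v[3],v[10] → -8 -10 -9 -7 4 -3 3 2 -1 0 -5; return 3

-8 -10 -9 -7 4 -3 3 2 -1 0 -5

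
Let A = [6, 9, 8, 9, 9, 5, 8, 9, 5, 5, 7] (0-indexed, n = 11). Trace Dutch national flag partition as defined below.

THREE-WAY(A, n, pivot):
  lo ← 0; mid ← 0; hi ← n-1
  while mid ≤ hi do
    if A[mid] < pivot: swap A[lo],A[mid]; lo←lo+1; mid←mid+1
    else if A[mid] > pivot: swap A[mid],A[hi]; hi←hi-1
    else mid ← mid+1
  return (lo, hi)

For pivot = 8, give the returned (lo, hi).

(5, 6)

lo=0 mid=0 hi=10
6<8: swap(0,0), lo=1 mid=1 ⇒ [6, 9, 8, 9, 9, 5, 8, 9, 5, 5, 7]
9>8: swap(1,10), hi=9 ⇒ [6, 7, 8, 9, 9, 5, 8, 9, 5, 5, 9]
7<8: swap(1,1), lo=2 mid=2 ⇒ [6, 7, 8, 9, 9, 5, 8, 9, 5, 5, 9]
8=8: mid=3
9>8: swap(3,9), hi=8 ⇒ [6, 7, 8, 5, 9, 5, 8, 9, 5, 9, 9]
5<8: swap(2,3), lo=3 mid=4 ⇒ [6, 7, 5, 8, 9, 5, 8, 9, 5, 9, 9]
9>8: swap(4,8), hi=7 ⇒ [6, 7, 5, 8, 5, 5, 8, 9, 9, 9, 9]
5<8: swap(3,4), lo=4 mid=5 ⇒ [6, 7, 5, 5, 8, 5, 8, 9, 9, 9, 9]
5<8: swap(4,5), lo=5 mid=6 ⇒ [6, 7, 5, 5, 5, 8, 8, 9, 9, 9, 9]
8=8: mid=7
9>8: swap(7,7), hi=6 ⇒ [6, 7, 5, 5, 5, 8, 8, 9, 9, 9, 9]
done. lo=5 hi=6; A=[6, 7, 5, 5, 5, 8, 8, 9, 9, 9, 9]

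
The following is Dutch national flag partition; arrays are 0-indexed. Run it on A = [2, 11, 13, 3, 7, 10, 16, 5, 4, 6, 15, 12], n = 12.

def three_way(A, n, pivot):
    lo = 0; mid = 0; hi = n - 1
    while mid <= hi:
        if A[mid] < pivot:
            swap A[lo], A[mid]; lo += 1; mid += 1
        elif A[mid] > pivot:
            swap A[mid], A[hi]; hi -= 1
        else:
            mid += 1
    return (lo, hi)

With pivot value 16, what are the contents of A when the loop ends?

lo=0 mid=0 hi=11
2<16: swap(0,0), lo=1 mid=1 ⇒ [2, 11, 13, 3, 7, 10, 16, 5, 4, 6, 15, 12]
11<16: swap(1,1), lo=2 mid=2 ⇒ [2, 11, 13, 3, 7, 10, 16, 5, 4, 6, 15, 12]
13<16: swap(2,2), lo=3 mid=3 ⇒ [2, 11, 13, 3, 7, 10, 16, 5, 4, 6, 15, 12]
3<16: swap(3,3), lo=4 mid=4 ⇒ [2, 11, 13, 3, 7, 10, 16, 5, 4, 6, 15, 12]
7<16: swap(4,4), lo=5 mid=5 ⇒ [2, 11, 13, 3, 7, 10, 16, 5, 4, 6, 15, 12]
10<16: swap(5,5), lo=6 mid=6 ⇒ [2, 11, 13, 3, 7, 10, 16, 5, 4, 6, 15, 12]
16=16: mid=7
5<16: swap(6,7), lo=7 mid=8 ⇒ [2, 11, 13, 3, 7, 10, 5, 16, 4, 6, 15, 12]
4<16: swap(7,8), lo=8 mid=9 ⇒ [2, 11, 13, 3, 7, 10, 5, 4, 16, 6, 15, 12]
6<16: swap(8,9), lo=9 mid=10 ⇒ [2, 11, 13, 3, 7, 10, 5, 4, 6, 16, 15, 12]
15<16: swap(9,10), lo=10 mid=11 ⇒ [2, 11, 13, 3, 7, 10, 5, 4, 6, 15, 16, 12]
12<16: swap(10,11), lo=11 mid=12 ⇒ [2, 11, 13, 3, 7, 10, 5, 4, 6, 15, 12, 16]
done. lo=11 hi=11; A=[2, 11, 13, 3, 7, 10, 5, 4, 6, 15, 12, 16]

[2, 11, 13, 3, 7, 10, 5, 4, 6, 15, 12, 16]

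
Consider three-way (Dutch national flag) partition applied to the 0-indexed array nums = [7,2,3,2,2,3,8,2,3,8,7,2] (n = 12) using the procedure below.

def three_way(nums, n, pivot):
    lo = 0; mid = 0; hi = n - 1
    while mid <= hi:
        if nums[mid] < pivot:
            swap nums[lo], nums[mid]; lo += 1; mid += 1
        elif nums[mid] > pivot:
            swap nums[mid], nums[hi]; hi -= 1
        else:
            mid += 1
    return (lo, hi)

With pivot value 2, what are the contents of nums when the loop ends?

lo=0 mid=0 hi=11
7>2: swap(0,11), hi=10 ⇒ [2,2,3,2,2,3,8,2,3,8,7,7]
2=2: mid=1
2=2: mid=2
3>2: swap(2,10), hi=9 ⇒ [2,2,7,2,2,3,8,2,3,8,3,7]
7>2: swap(2,9), hi=8 ⇒ [2,2,8,2,2,3,8,2,3,7,3,7]
8>2: swap(2,8), hi=7 ⇒ [2,2,3,2,2,3,8,2,8,7,3,7]
3>2: swap(2,7), hi=6 ⇒ [2,2,2,2,2,3,8,3,8,7,3,7]
2=2: mid=3
2=2: mid=4
2=2: mid=5
3>2: swap(5,6), hi=5 ⇒ [2,2,2,2,2,8,3,3,8,7,3,7]
8>2: swap(5,5), hi=4 ⇒ [2,2,2,2,2,8,3,3,8,7,3,7]
done. lo=0 hi=4; nums=[2,2,2,2,2,8,3,3,8,7,3,7]

[2,2,2,2,2,8,3,3,8,7,3,7]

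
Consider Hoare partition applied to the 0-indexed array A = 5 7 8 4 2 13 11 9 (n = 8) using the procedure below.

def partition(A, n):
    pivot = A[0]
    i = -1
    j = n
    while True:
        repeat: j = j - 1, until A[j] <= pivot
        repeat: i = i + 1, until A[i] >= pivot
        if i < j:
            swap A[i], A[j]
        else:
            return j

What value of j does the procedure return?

pivot = A[0] = 5; i = -1, j = 8
j→4 (A[4]=2≤5), i→0 (A[0]=5≥5); i<j, swap → 2 7 8 4 5 13 11 9
j→3 (A[3]=4≤5), i→1 (A[1]=7≥5); i<j, swap → 2 4 8 7 5 13 11 9
j→1, i→2; i≥j, return j=1. A = 2 4 8 7 5 13 11 9

1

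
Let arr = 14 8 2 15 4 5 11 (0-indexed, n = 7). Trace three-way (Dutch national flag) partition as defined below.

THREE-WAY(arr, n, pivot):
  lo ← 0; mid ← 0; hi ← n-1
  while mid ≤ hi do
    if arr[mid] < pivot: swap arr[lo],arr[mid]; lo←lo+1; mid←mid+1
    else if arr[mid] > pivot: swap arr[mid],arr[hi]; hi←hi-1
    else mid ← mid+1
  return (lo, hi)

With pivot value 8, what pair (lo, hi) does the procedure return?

(3, 3)

pivot = 8; lo=0, mid=0, hi=6
arr[mid]=14>8: swap arr[0],arr[6]; hi=5 → 11 8 2 15 4 5 14
arr[mid]=11>8: swap arr[0],arr[5]; hi=4 → 5 8 2 15 4 11 14
arr[mid]=5<8: swap arr[0],arr[0]; lo=1,mid=1 → 5 8 2 15 4 11 14
arr[mid]=8=8: mid=2
arr[mid]=2<8: swap arr[1],arr[2]; lo=2,mid=3 → 5 2 8 15 4 11 14
arr[mid]=15>8: swap arr[3],arr[4]; hi=3 → 5 2 8 4 15 11 14
arr[mid]=4<8: swap arr[2],arr[3]; lo=3,mid=4 → 5 2 4 8 15 11 14
end: lo=3, hi=3; arr = 5 2 4 8 15 11 14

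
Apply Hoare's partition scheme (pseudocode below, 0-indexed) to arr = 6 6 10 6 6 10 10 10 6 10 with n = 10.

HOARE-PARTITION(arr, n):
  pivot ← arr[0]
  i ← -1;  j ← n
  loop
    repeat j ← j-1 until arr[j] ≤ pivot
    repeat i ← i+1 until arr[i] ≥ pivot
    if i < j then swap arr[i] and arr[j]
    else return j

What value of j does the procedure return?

2

pivot=6
j stops at 8 (6), i stops at 0 (6); swap ⇒ 6 6 10 6 6 10 10 10 6 10
j stops at 4 (6), i stops at 1 (6); swap ⇒ 6 6 10 6 6 10 10 10 6 10
j stops at 3 (6), i stops at 2 (10); swap ⇒ 6 6 6 10 6 10 10 10 6 10
j stops at 2, i stops at 3; i≥j ⇒ return 2. arr=6 6 6 10 6 10 10 10 6 10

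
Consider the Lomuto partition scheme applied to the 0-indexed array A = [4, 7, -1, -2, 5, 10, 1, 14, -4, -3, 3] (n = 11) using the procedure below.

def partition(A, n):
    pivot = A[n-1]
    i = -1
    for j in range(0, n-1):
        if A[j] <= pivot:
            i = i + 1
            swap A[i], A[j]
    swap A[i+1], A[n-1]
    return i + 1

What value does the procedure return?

pivot = A[10] = 3; i = -1
j=0: A[0]=4 > 3 → no swap
j=1: A[1]=7 > 3 → no swap
j=2: A[2]=-1 ≤ 3 → i=0, swap A[0],A[2] → [-1, 7, 4, -2, 5, 10, 1, 14, -4, -3, 3]
j=3: A[3]=-2 ≤ 3 → i=1, swap A[1],A[3] → [-1, -2, 4, 7, 5, 10, 1, 14, -4, -3, 3]
j=4: A[4]=5 > 3 → no swap
j=5: A[5]=10 > 3 → no swap
j=6: A[6]=1 ≤ 3 → i=2, swap A[2],A[6] → [-1, -2, 1, 7, 5, 10, 4, 14, -4, -3, 3]
j=7: A[7]=14 > 3 → no swap
j=8: A[8]=-4 ≤ 3 → i=3, swap A[3],A[8] → [-1, -2, 1, -4, 5, 10, 4, 14, 7, -3, 3]
j=9: A[9]=-3 ≤ 3 → i=4, swap A[4],A[9] → [-1, -2, 1, -4, -3, 10, 4, 14, 7, 5, 3]
final swap A[5],A[10] → [-1, -2, 1, -4, -3, 3, 4, 14, 7, 5, 10]; return 5

5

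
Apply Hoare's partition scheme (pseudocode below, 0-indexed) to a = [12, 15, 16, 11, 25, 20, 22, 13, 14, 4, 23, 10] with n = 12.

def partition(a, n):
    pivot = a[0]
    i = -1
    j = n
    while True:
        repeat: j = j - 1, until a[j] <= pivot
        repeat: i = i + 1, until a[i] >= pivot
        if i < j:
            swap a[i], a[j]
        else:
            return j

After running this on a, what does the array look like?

[10, 4, 11, 16, 25, 20, 22, 13, 14, 15, 23, 12]

pivot=12
j stops at 11 (10), i stops at 0 (12); swap ⇒ [10, 15, 16, 11, 25, 20, 22, 13, 14, 4, 23, 12]
j stops at 9 (4), i stops at 1 (15); swap ⇒ [10, 4, 16, 11, 25, 20, 22, 13, 14, 15, 23, 12]
j stops at 3 (11), i stops at 2 (16); swap ⇒ [10, 4, 11, 16, 25, 20, 22, 13, 14, 15, 23, 12]
j stops at 2, i stops at 3; i≥j ⇒ return 2. a=[10, 4, 11, 16, 25, 20, 22, 13, 14, 15, 23, 12]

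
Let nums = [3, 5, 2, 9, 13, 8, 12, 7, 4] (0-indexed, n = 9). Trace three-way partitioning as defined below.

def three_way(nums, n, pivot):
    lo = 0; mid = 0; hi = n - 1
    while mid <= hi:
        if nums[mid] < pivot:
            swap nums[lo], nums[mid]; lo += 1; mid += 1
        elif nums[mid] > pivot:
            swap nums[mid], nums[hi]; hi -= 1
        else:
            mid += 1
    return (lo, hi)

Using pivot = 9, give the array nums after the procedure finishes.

lo=0 mid=0 hi=8
3<9: swap(0,0), lo=1 mid=1 ⇒ [3, 5, 2, 9, 13, 8, 12, 7, 4]
5<9: swap(1,1), lo=2 mid=2 ⇒ [3, 5, 2, 9, 13, 8, 12, 7, 4]
2<9: swap(2,2), lo=3 mid=3 ⇒ [3, 5, 2, 9, 13, 8, 12, 7, 4]
9=9: mid=4
13>9: swap(4,8), hi=7 ⇒ [3, 5, 2, 9, 4, 8, 12, 7, 13]
4<9: swap(3,4), lo=4 mid=5 ⇒ [3, 5, 2, 4, 9, 8, 12, 7, 13]
8<9: swap(4,5), lo=5 mid=6 ⇒ [3, 5, 2, 4, 8, 9, 12, 7, 13]
12>9: swap(6,7), hi=6 ⇒ [3, 5, 2, 4, 8, 9, 7, 12, 13]
7<9: swap(5,6), lo=6 mid=7 ⇒ [3, 5, 2, 4, 8, 7, 9, 12, 13]
done. lo=6 hi=6; nums=[3, 5, 2, 4, 8, 7, 9, 12, 13]

[3, 5, 2, 4, 8, 7, 9, 12, 13]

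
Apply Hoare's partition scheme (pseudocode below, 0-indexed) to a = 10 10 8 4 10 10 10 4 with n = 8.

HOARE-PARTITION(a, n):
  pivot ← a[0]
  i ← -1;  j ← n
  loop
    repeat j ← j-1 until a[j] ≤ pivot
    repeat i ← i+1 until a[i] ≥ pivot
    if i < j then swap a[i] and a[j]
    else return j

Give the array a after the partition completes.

pivot = a[0] = 10; i = -1, j = 8
j→7 (a[7]=4≤10), i→0 (a[0]=10≥10); i<j, swap → 4 10 8 4 10 10 10 10
j→6 (a[6]=10≤10), i→1 (a[1]=10≥10); i<j, swap → 4 10 8 4 10 10 10 10
j→5 (a[5]=10≤10), i→4 (a[4]=10≥10); i<j, swap → 4 10 8 4 10 10 10 10
j→4, i→5; i≥j, return j=4. a = 4 10 8 4 10 10 10 10

4 10 8 4 10 10 10 10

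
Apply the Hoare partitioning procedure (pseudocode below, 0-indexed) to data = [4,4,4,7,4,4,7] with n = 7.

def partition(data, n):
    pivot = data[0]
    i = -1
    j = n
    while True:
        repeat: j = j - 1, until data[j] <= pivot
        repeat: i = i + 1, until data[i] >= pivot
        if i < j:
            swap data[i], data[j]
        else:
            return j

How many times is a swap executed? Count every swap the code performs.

2

pivot=4
j stops at 5 (4), i stops at 0 (4); swap ⇒ [4,4,4,7,4,4,7]
j stops at 4 (4), i stops at 1 (4); swap ⇒ [4,4,4,7,4,4,7]
j stops at 2, i stops at 2; i≥j ⇒ return 2. data=[4,4,4,7,4,4,7]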